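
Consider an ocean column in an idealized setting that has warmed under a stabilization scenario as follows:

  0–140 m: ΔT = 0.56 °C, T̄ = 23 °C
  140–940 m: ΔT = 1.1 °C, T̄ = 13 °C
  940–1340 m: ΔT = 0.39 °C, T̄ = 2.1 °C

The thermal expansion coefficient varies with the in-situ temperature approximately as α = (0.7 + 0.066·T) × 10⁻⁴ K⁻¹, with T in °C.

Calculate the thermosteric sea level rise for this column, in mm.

Layer 1: α = (0.7 + 0.066×23)×10⁻⁴ = 2.218×10⁻⁴ K⁻¹
Layer 2: α = (0.7 + 0.066×13)×10⁻⁴ = 1.558×10⁻⁴ K⁻¹
Layer 3: α = (0.7 + 0.066×2.1)×10⁻⁴ = 0.8386×10⁻⁴ K⁻¹
2.218×10⁻⁴ × 0.56 × 140 = 0.01738912 m
140–940 m: 800 × 1.1 × 1.558×10⁻⁴ = 0.137104 m
940–1340 m: 0.8386×10⁻⁴ × 400 × 0.39 = 0.01308216 m
Δh = 0.01738912 + 0.137104 + 0.01308216 = 0.16757528 m ≈ 170 mm

about 170 mm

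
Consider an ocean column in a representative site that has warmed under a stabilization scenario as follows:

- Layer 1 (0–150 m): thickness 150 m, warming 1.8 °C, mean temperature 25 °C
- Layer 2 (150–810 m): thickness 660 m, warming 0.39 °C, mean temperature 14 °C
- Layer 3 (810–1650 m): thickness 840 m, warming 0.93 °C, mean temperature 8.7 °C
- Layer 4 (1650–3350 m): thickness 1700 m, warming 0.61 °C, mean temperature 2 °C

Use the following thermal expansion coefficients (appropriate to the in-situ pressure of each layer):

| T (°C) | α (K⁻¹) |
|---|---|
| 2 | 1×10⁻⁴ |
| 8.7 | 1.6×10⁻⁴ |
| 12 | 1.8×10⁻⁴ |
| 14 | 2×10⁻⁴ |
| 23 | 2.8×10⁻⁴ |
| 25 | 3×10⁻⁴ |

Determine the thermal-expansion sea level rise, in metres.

Layer 1 at 25 °C → α = 3×10⁻⁴ K⁻¹
Layer 2 at 14 °C → α = 2×10⁻⁴ K⁻¹
Layer 3 at 8.7 °C → α = 1.6×10⁻⁴ K⁻¹
Layer 4 at 2 °C → α = 1×10⁻⁴ K⁻¹
Layer 1: 3×10⁻⁴ × 150 × 1.8 = 0.08100 m
2×10⁻⁴ × 0.39 × 660 = 0.05148 m
0.93 × 840 × 1.6×10⁻⁴ = 0.124992 m
Layer 4: 1×10⁻⁴ × 0.61 × 1700 = 0.10370 m
Δh = 0.08100 + 0.05148 + 0.124992 + 0.10370 = 0.361172 m

about 0.361 m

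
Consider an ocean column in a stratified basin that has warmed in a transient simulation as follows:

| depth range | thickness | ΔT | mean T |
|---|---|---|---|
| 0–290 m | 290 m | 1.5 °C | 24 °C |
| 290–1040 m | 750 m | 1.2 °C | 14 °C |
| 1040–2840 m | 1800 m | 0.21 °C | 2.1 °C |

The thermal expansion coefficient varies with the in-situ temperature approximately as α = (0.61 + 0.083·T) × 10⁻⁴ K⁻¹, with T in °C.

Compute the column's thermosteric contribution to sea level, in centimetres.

Δh = 30.2 cm

Layer 1: α = (0.61 + 0.083×24)×10⁻⁴ = 2.602×10⁻⁴ K⁻¹
Layer 2: α = (0.61 + 0.083×14)×10⁻⁴ = 1.772×10⁻⁴ K⁻¹
Layer 3: α = (0.61 + 0.083×2.1)×10⁻⁴ = 0.7843×10⁻⁴ K⁻¹
Layer 1: 1.5 × 2.602×10⁻⁴ × 290 = 0.113187 m
1.2 × 750 × 1.772×10⁻⁴ = 0.15948 m
1040–2840 m: 0.21 × 1800 × 0.7843×10⁻⁴ = 0.02964654 m
Δh = 0.113187 + 0.15948 + 0.02964654 = 0.30231354 m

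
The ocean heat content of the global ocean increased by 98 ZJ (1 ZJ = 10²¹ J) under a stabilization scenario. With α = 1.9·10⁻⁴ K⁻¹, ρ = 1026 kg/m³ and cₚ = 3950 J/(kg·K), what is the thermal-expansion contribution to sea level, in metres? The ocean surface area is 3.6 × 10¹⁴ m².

0.0128 m of thermosteric rise

Per unit area: Q = 98×10²¹ / (3.6×10¹⁴) ≈ 2.722×10⁸ J/m²
Δh = αQ/(ρcₚ) = 1.9×10⁻⁴ × 2.722×10⁸ / (1026 × 3950) ≈ 0.012761 m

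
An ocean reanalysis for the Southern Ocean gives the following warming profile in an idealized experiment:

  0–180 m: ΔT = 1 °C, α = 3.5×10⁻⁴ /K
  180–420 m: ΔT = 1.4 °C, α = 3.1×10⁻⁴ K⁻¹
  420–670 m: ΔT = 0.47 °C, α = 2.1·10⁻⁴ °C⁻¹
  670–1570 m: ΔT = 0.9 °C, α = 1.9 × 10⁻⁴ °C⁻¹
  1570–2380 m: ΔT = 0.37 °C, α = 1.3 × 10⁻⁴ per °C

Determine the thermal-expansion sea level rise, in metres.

Layer 1: 1 × 3.5×10⁻⁴ × 180 = 0.06300 m
3.1×10⁻⁴ × 240 × 1.4 = 0.10416 m
2.1×10⁻⁴ × 0.47 × 250 = 0.024675 m
670–1570 m: 1.9×10⁻⁴ × 900 × 0.9 = 0.15390 m
1570–2380 m: 0.37 × 1.3×10⁻⁴ × 810 = 0.038961 m
Δh = 0.06300 + 0.10416 + 0.024675 + 0.15390 + 0.038961 = 0.384696 m

Δh = 0.385 m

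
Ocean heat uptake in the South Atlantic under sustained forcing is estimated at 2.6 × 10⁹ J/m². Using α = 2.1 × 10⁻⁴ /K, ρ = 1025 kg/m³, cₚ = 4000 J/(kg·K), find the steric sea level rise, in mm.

Δh = αQ/(ρcₚ) = 2.1×10⁻⁴ × 2.6×10⁹ / (1025 × 4000) ≈ 0.13317 m

Δh ≈ 130 mm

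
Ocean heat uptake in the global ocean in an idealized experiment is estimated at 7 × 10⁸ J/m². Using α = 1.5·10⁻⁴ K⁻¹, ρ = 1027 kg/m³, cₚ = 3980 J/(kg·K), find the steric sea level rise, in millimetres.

Δh = αQ/(ρcₚ) = 1.5×10⁻⁴ × 7×10⁸ / (1027 × 3980) ≈ 0.025688 m

Δh = 25.7 mm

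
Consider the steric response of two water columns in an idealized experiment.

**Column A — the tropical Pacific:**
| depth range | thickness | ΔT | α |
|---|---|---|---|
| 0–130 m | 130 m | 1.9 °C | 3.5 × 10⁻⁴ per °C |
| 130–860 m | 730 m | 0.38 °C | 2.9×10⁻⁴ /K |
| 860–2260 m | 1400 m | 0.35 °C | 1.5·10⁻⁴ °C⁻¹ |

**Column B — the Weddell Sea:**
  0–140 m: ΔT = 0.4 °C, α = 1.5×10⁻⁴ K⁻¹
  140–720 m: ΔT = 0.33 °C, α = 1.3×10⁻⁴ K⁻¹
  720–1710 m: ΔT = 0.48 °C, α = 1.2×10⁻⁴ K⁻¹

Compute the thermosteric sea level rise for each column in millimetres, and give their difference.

Δh_A ≈ 240 mm, Δh_B ≈ 90.3 mm; difference ≈ 150 mm

A 3.5×10⁻⁴ × 130 × 1.9 = 0.08645 m
A 130–860 m: 2.9×10⁻⁴ × 730 × 0.38 = 0.080446 m
A Layer 3: 1.5×10⁻⁴ × 1400 × 0.35 = 0.07350 m
A total: 0.240396 m
B 0.4 × 1.5×10⁻⁴ × 140 = 0.00840 m
B Layer 2: 1.3×10⁻⁴ × 580 × 0.33 = 0.024882 m
B Layer 3: 0.48 × 990 × 1.2×10⁻⁴ = 0.057024 m
B total: 0.090306 m
Difference: 0.240396 − 0.090306 = 0.15009 m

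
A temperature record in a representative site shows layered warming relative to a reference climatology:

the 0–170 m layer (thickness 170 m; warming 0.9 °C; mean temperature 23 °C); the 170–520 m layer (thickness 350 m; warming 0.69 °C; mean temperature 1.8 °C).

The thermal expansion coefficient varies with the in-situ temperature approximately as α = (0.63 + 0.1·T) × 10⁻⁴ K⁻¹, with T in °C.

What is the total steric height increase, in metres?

Layer 1: α = (0.63 + 0.1×23)×10⁻⁴ = 2.93×10⁻⁴ K⁻¹
Layer 2: α = (0.63 + 0.1×1.8)×10⁻⁴ = 0.81×10⁻⁴ K⁻¹
Layer 1: 0.9 × 2.93×10⁻⁴ × 170 = 0.044829 m
Layer 2: 0.81×10⁻⁴ × 0.69 × 350 = 0.0195615 m
Δh = 0.044829 + 0.0195615 = 0.0643905 m

Δh = 0.064 m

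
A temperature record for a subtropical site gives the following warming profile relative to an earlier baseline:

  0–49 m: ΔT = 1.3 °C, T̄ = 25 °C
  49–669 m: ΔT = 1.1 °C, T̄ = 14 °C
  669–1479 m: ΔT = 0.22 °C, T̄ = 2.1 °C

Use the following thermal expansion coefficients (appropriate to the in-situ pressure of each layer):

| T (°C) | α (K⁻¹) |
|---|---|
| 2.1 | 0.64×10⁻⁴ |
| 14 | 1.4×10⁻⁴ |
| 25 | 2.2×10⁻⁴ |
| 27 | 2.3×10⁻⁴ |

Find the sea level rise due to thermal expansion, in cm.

Layer 1 at 25 °C → α = 2.2×10⁻⁴ K⁻¹
Layer 2 at 14 °C → α = 1.4×10⁻⁴ K⁻¹
Layer 3 at 2.1 °C → α = 0.64×10⁻⁴ K⁻¹
1.3 × 49 × 2.2×10⁻⁴ = 0.014014 m
1.4×10⁻⁴ × 1.1 × 620 = 0.09548 m
0.64×10⁻⁴ × 0.22 × 810 = 0.0114048 m
Δh = 0.014014 + 0.09548 + 0.0114048 = 0.1208988 m

12.1 cm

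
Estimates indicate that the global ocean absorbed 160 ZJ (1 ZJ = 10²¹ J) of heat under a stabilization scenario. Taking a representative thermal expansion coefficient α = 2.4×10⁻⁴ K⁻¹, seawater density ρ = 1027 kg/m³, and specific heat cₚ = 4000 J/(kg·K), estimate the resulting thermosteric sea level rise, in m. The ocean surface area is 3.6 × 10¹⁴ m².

Per unit area: Q = 160×10²¹ / (3.6×10¹⁴) ≈ 4.444×10⁸ J/m²
Δh = αQ/(ρcₚ) = 2.4×10⁻⁴ × 4.444×10⁸ / (1027 × 4000) ≈ 0.025963 m

Δh = 0.0260 m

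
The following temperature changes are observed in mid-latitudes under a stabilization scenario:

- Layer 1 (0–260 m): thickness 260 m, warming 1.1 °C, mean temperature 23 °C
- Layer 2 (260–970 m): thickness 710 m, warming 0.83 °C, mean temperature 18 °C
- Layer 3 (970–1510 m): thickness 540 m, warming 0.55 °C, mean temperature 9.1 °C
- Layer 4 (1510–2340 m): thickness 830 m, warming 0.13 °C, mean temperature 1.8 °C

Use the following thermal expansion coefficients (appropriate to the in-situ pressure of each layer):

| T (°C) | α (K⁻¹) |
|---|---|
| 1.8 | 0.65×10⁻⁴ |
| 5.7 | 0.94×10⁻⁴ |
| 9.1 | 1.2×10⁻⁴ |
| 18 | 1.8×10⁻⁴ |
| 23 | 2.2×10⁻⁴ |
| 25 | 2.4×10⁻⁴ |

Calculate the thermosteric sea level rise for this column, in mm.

Δh ≈ 210 mm

Layer 1 at 23 °C → α = 2.2×10⁻⁴ K⁻¹
Layer 2 at 18 °C → α = 1.8×10⁻⁴ K⁻¹
Layer 3 at 9.1 °C → α = 1.2×10⁻⁴ K⁻¹
Layer 4 at 1.8 °C → α = 0.65×10⁻⁴ K⁻¹
Layer 1: 260 × 2.2×10⁻⁴ × 1.1 = 0.06292 m
1.8×10⁻⁴ × 0.83 × 710 = 0.106074 m
970–1510 m: 0.55 × 540 × 1.2×10⁻⁴ = 0.03564 m
0.13 × 830 × 0.65×10⁻⁴ = 0.0070135 m
Δh = 0.06292 + 0.106074 + 0.03564 + 0.0070135 = 0.2116475 m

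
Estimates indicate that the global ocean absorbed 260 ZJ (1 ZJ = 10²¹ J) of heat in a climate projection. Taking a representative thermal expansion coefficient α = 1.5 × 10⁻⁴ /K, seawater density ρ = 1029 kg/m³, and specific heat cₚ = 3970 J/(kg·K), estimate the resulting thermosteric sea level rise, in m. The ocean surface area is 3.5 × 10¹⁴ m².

about 0.0273 m

Per unit area: Q = 260×10²¹ / (3.5×10¹⁴) ≈ 7.429×10⁸ J/m²
Δh = αQ/(ρcₚ) = 1.5×10⁻⁴ × 7.429×10⁸ / (1029 × 3970) ≈ 0.027278 m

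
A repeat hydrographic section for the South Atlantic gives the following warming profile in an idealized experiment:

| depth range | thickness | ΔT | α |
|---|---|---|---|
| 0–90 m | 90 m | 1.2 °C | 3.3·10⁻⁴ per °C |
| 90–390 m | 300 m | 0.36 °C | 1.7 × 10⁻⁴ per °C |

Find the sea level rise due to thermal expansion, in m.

about 0.054 m

Layer 1: 90 × 1.2 × 3.3×10⁻⁴ = 0.03564 m
0.36 × 300 × 1.7×10⁻⁴ = 0.01836 m
Δh = 0.03564 + 0.01836 = 0.05400 m ≈ 0.054 m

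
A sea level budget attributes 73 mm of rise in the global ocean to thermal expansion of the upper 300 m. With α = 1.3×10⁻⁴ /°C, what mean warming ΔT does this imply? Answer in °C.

ΔT = Δh/(αH) = 0.073 / (1.3×10⁻⁴ × 300) ≈ 1.872 °C

about 1.9 °C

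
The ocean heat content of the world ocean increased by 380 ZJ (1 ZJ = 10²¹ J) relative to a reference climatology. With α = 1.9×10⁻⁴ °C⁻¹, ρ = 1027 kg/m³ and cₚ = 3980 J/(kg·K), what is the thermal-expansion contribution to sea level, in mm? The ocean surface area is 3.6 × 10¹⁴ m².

49.1 mm

Per unit area: Q = 380×10²¹ / (3.6×10¹⁴) ≈ 1.056×10⁹ J/m²
Δh = αQ/(ρcₚ) = 1.9×10⁻⁴ × 1.056×10⁹ / (1027 × 3980) ≈ 0.049087 m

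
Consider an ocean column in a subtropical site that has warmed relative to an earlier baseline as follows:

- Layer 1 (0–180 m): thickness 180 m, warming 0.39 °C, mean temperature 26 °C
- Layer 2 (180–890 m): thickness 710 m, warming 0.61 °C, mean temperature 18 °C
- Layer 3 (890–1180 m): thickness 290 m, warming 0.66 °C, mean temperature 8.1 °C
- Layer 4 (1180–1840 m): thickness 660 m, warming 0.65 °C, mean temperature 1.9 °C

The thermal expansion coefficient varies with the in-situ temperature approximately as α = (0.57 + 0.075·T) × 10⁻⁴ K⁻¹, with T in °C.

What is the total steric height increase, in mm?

Layer 1: α = (0.57 + 0.075×26)×10⁻⁴ = 2.52×10⁻⁴ K⁻¹
Layer 2: α = (0.57 + 0.075×18)×10⁻⁴ = 1.92×10⁻⁴ K⁻¹
Layer 3: α = (0.57 + 0.075×8.1)×10⁻⁴ = 1.1775×10⁻⁴ K⁻¹
Layer 4: α = (0.57 + 0.075×1.9)×10⁻⁴ = 0.7125×10⁻⁴ K⁻¹
0–180 m: 180 × 0.39 × 2.52×10⁻⁴ = 0.0176904 m
180–890 m: 0.61 × 710 × 1.92×10⁻⁴ = 0.0831552 m
890–1180 m: 290 × 1.1775×10⁻⁴ × 0.66 = 0.02253735 m
0.65 × 660 × 0.7125×10⁻⁴ = 0.03056625 m
Δh = 0.0176904 + 0.0831552 + 0.02253735 + 0.03056625 = 0.1539492 m ≈ 150 mm

about 150 mm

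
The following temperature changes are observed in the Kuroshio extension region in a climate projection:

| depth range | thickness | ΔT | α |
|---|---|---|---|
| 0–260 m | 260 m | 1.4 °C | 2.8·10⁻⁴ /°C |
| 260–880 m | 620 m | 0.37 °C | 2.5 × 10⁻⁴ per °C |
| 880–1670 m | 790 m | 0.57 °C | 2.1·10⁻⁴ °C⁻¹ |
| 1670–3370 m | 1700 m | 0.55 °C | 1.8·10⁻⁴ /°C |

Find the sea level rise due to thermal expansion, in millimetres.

0–260 m: 1.4 × 2.8×10⁻⁴ × 260 = 0.10192 m
620 × 0.37 × 2.5×10⁻⁴ = 0.05735 m
880–1670 m: 0.57 × 790 × 2.1×10⁻⁴ = 0.094563 m
1700 × 0.55 × 1.8×10⁻⁴ = 0.16830 m
Δh = 0.10192 + 0.05735 + 0.094563 + 0.16830 = 0.422133 m

Δh = 422 mm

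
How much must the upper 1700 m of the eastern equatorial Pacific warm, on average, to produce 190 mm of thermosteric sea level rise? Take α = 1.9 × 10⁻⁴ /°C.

0.59 K

ΔT = Δh/(αH) = 0.19 / (1.9×10⁻⁴ × 1700) ≈ 0.5882 K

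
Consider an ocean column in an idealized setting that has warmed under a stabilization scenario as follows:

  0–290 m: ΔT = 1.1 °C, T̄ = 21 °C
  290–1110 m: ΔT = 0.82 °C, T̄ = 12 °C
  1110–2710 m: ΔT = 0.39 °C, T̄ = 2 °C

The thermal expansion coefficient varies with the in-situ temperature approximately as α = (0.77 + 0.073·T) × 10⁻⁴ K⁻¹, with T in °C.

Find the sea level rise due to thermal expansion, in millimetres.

about 241 mm

Layer 1: α = (0.77 + 0.073×21)×10⁻⁴ = 2.303×10⁻⁴ K⁻¹
Layer 2: α = (0.77 + 0.073×12)×10⁻⁴ = 1.646×10⁻⁴ K⁻¹
Layer 3: α = (0.77 + 0.073×2)×10⁻⁴ = 0.916×10⁻⁴ K⁻¹
0–290 m: 1.1 × 290 × 2.303×10⁻⁴ = 0.0734657 m
290–1110 m: 1.646×10⁻⁴ × 820 × 0.82 = 0.11067704 m
1110–2710 m: 1600 × 0.916×10⁻⁴ × 0.39 = 0.0571584 m
Δh = 0.0734657 + 0.11067704 + 0.0571584 = 0.24130114 m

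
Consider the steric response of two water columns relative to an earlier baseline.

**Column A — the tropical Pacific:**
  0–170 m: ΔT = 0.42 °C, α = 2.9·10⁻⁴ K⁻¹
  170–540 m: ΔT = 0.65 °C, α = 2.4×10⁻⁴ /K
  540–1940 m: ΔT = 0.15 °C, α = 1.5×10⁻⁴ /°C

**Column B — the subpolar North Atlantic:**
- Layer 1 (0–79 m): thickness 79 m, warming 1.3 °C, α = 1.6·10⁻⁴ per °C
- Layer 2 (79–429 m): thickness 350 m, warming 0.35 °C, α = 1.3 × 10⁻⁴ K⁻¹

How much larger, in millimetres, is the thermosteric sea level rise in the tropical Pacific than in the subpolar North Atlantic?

A Layer 1: 0.42 × 170 × 2.9×10⁻⁴ = 0.020706 m
A 170–540 m: 2.4×10⁻⁴ × 0.65 × 370 = 0.05772 m
A Layer 3: 1.5×10⁻⁴ × 1400 × 0.15 = 0.03150 m
A total: 0.109926 m
B Layer 1: 1.6×10⁻⁴ × 79 × 1.3 = 0.016432 m
B 79–429 m: 350 × 0.35 × 1.3×10⁻⁴ = 0.015925 m
B total: 0.032357 m
Difference: 0.109926 − 0.032357 = 0.077569 m

Δh_A − Δh_B ≈ 78 mm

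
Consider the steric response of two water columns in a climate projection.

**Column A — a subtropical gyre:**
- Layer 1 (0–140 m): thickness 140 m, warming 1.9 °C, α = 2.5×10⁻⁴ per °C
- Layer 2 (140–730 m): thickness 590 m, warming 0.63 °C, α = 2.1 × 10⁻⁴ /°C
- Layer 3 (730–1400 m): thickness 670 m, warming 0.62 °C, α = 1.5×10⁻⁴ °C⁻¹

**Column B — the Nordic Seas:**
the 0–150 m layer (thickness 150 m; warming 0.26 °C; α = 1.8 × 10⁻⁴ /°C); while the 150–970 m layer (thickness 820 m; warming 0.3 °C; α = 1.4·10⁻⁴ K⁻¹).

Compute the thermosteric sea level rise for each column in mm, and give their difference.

A: 210 mm; B: 41 mm; difference 170 mm

A Layer 1: 2.5×10⁻⁴ × 140 × 1.9 = 0.06650 m
A Layer 2: 2.1×10⁻⁴ × 0.63 × 590 = 0.078057 m
A 1.5×10⁻⁴ × 670 × 0.62 = 0.06231 m
A total: 0.206867 m
B Layer 1: 0.26 × 150 × 1.8×10⁻⁴ = 0.00702 m
B 150–970 m: 1.4×10⁻⁴ × 820 × 0.3 = 0.03444 m
B total: 0.04146 m
Difference: 0.206867 − 0.04146 = 0.165407 m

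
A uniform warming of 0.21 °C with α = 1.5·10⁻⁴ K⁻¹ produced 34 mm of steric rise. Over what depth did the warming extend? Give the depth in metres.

H = Δh/(αΔT) = 0.034 / (1.5×10⁻⁴ × 0.21) ≈ 1079 m

H ≈ 1100 m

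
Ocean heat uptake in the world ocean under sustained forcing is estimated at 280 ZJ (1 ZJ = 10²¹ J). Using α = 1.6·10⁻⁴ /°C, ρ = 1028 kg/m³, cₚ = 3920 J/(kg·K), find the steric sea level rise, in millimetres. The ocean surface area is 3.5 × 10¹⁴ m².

Per unit area: Q = 280×10²¹ / (3.5×10¹⁴) = 8×10⁸ J/m²
Δh = αQ/(ρcₚ) = 1.6×10⁻⁴ × 8×10⁸ / (1028 × 3920) ≈ 0.031764 m

Δh ≈ 31.8 mm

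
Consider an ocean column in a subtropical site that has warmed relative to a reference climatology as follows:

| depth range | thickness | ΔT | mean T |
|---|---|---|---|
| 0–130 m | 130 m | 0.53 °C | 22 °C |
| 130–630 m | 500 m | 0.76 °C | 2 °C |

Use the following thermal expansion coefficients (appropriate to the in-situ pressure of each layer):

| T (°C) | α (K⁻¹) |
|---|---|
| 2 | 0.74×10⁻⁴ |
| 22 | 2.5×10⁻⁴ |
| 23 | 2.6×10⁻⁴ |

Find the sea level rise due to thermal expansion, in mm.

45 mm of thermosteric rise

Layer 1 at 22 °C → α = 2.5×10⁻⁴ K⁻¹
Layer 2 at 2 °C → α = 0.74×10⁻⁴ K⁻¹
0–130 m: 2.5×10⁻⁴ × 130 × 0.53 = 0.017225 m
130–630 m: 0.76 × 0.74×10⁻⁴ × 500 = 0.02812 m
Δh = 0.017225 + 0.02812 = 0.045345 m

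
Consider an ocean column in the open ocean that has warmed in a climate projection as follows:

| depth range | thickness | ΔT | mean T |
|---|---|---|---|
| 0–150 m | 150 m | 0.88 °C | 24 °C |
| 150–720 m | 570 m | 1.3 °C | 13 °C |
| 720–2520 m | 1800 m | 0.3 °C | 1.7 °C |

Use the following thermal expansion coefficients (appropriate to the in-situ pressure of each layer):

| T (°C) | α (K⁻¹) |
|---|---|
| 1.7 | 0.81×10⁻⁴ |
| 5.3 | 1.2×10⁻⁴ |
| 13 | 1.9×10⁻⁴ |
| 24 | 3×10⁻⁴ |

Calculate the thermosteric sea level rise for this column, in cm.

Δh = 22.4 cm

Layer 1 at 24 °C → α = 3×10⁻⁴ K⁻¹
Layer 2 at 13 °C → α = 1.9×10⁻⁴ K⁻¹
Layer 3 at 1.7 °C → α = 0.81×10⁻⁴ K⁻¹
0–150 m: 150 × 0.88 × 3×10⁻⁴ = 0.03960 m
150–720 m: 570 × 1.9×10⁻⁴ × 1.3 = 0.14079 m
720–2520 m: 0.81×10⁻⁴ × 1800 × 0.3 = 0.04374 m
Δh = 0.03960 + 0.14079 + 0.04374 = 0.22413 m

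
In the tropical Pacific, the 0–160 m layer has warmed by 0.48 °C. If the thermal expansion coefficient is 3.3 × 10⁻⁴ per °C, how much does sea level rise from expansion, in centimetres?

Δh = 2.5 cm

Δh = αΔT·H = 3.3×10⁻⁴ × 0.48 × 160 = 0.025344 m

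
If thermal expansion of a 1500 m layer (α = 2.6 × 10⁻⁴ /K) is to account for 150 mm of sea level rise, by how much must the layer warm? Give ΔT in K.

ΔT ≈ 0.38 K

ΔT = Δh/(αH) = 0.15 / (2.6×10⁻⁴ × 1500) ≈ 0.3846 K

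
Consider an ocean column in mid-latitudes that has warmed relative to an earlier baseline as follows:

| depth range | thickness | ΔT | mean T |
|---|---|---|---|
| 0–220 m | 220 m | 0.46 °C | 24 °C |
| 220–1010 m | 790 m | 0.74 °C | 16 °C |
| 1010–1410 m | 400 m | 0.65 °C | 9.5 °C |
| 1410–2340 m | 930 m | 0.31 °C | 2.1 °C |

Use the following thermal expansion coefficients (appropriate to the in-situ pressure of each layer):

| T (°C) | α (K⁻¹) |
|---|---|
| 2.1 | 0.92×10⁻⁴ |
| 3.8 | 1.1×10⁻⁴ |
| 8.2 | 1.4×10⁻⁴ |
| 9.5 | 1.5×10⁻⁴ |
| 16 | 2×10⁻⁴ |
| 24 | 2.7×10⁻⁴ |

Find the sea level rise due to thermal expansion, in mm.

210 mm

Layer 1 at 24 °C → α = 2.7×10⁻⁴ K⁻¹
Layer 2 at 16 °C → α = 2×10⁻⁴ K⁻¹
Layer 3 at 9.5 °C → α = 1.5×10⁻⁴ K⁻¹
Layer 4 at 2.1 °C → α = 0.92×10⁻⁴ K⁻¹
Layer 1: 220 × 0.46 × 2.7×10⁻⁴ = 0.027324 m
2×10⁻⁴ × 790 × 0.74 = 0.11692 m
Layer 3: 400 × 1.5×10⁻⁴ × 0.65 = 0.03900 m
1410–2340 m: 930 × 0.92×10⁻⁴ × 0.31 = 0.0265236 m
Δh = 0.027324 + 0.11692 + 0.03900 + 0.0265236 = 0.2097676 m ≈ 210 mm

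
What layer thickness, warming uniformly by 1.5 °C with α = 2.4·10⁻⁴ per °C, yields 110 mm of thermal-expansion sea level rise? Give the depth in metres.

306 m

H = Δh/(αΔT) = 0.11 / (2.4×10⁻⁴ × 1.5) ≈ 305.6 m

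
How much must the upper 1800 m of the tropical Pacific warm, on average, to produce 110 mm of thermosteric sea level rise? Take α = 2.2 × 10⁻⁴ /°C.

ΔT = Δh/(αH) = 0.11 / (2.2×10⁻⁴ × 1800) ≈ 0.2778 °C

ΔT ≈ 0.278 °C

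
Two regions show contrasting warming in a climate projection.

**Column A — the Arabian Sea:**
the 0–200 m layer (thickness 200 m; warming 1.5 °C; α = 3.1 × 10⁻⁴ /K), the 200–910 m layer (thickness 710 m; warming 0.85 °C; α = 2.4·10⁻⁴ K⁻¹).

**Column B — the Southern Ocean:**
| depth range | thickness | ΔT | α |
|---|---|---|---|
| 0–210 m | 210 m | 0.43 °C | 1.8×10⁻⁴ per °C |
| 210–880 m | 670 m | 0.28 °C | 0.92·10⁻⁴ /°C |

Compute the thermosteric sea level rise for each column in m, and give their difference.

A: 0.238 m; B: 0.0335 m; difference 0.204 m

A 0–200 m: 1.5 × 200 × 3.1×10⁻⁴ = 0.09300 m
A 200–910 m: 2.4×10⁻⁴ × 710 × 0.85 = 0.14484 m
A total: 0.23784 m
B 0–210 m: 1.8×10⁻⁴ × 210 × 0.43 = 0.016254 m
B Layer 2: 0.92×10⁻⁴ × 670 × 0.28 = 0.0172592 m
B total: 0.0335132 m
Difference: 0.23784 − 0.0335132 = 0.2043268 m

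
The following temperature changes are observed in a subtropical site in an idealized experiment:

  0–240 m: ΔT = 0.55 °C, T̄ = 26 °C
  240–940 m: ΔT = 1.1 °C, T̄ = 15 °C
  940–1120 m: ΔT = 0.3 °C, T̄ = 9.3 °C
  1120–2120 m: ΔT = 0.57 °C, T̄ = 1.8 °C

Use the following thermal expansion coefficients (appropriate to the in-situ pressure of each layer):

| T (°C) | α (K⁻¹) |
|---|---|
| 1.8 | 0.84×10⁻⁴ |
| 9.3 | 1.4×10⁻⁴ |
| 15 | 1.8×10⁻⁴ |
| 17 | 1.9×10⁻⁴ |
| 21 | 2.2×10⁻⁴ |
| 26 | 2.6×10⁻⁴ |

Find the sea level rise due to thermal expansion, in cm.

Δh ≈ 22.8 cm

Layer 1 at 26 °C → α = 2.6×10⁻⁴ K⁻¹
Layer 2 at 15 °C → α = 1.8×10⁻⁴ K⁻¹
Layer 3 at 9.3 °C → α = 1.4×10⁻⁴ K⁻¹
Layer 4 at 1.8 °C → α = 0.84×10⁻⁴ K⁻¹
Layer 1: 240 × 2.6×10⁻⁴ × 0.55 = 0.03432 m
240–940 m: 700 × 1.8×10⁻⁴ × 1.1 = 0.13860 m
1.4×10⁻⁴ × 180 × 0.3 = 0.00756 m
Layer 4: 0.84×10⁻⁴ × 0.57 × 1000 = 0.04788 m
Δh = 0.03432 + 0.13860 + 0.00756 + 0.04788 = 0.22836 m ≈ 22.8 cm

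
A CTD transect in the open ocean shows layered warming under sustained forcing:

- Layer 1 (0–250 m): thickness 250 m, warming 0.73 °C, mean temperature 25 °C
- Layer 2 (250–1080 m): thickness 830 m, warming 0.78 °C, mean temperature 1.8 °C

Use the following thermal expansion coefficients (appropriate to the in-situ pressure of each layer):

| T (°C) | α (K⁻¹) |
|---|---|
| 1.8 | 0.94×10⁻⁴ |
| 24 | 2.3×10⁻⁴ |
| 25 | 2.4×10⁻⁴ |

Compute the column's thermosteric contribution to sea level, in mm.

Δh = 100 mm

Layer 1 at 25 °C → α = 2.4×10⁻⁴ K⁻¹
Layer 2 at 1.8 °C → α = 0.94×10⁻⁴ K⁻¹
2.4×10⁻⁴ × 0.73 × 250 = 0.04380 m
250–1080 m: 0.78 × 0.94×10⁻⁴ × 830 = 0.0608556 m
Δh = 0.04380 + 0.0608556 = 0.1046556 m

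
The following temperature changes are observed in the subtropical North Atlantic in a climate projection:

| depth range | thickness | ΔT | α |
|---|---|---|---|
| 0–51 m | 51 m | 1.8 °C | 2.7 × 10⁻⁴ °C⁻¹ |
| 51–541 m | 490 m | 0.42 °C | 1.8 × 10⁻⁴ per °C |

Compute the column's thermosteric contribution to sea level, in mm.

Layer 1: 1.8 × 2.7×10⁻⁴ × 51 = 0.024786 m
1.8×10⁻⁴ × 490 × 0.42 = 0.037044 m
Δh = 0.024786 + 0.037044 = 0.06183 m ≈ 61.8 mm

61.8 mm of thermosteric rise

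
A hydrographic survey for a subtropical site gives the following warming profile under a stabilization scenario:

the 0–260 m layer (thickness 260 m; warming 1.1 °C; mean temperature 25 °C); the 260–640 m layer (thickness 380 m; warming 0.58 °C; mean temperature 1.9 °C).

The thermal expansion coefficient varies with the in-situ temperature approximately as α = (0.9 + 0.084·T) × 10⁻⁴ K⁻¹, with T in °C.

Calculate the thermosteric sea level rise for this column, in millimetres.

Layer 1: α = (0.9 + 0.084×25)×10⁻⁴ = 3×10⁻⁴ K⁻¹
Layer 2: α = (0.9 + 0.084×1.9)×10⁻⁴ = 1.0596×10⁻⁴ K⁻¹
1.1 × 3×10⁻⁴ × 260 = 0.08580 m
Layer 2: 380 × 1.0596×10⁻⁴ × 0.58 = 0.023353584 m
Δh = 0.08580 + 0.023353584 = 0.109153584 m ≈ 109 mm

about 109 mm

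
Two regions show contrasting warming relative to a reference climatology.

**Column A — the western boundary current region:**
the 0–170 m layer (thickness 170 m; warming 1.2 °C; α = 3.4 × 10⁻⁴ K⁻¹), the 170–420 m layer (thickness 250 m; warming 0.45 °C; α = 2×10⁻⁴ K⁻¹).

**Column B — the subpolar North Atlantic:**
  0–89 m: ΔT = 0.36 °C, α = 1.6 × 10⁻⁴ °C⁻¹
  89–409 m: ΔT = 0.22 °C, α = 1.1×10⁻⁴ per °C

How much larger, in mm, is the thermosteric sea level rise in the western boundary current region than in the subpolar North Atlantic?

79 mm

A 1.2 × 170 × 3.4×10⁻⁴ = 0.06936 m
A 2×10⁻⁴ × 0.45 × 250 = 0.02250 m
A total: 0.09186 m
B 0–89 m: 0.36 × 1.6×10⁻⁴ × 89 = 0.0051264 m
B Layer 2: 0.22 × 1.1×10⁻⁴ × 320 = 0.007744 m
B total: 0.0128704 m
Difference: 0.09186 − 0.0128704 = 0.0789896 m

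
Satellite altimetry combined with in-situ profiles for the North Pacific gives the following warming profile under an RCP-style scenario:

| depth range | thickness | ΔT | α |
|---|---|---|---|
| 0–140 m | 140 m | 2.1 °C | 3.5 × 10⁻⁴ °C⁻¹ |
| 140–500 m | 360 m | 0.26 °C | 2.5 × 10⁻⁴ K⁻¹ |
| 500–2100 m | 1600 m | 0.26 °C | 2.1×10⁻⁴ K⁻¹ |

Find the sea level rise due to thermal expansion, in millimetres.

about 214 mm

3.5×10⁻⁴ × 140 × 2.1 = 0.10290 m
Layer 2: 0.26 × 360 × 2.5×10⁻⁴ = 0.02340 m
Layer 3: 0.26 × 2.1×10⁻⁴ × 1600 = 0.08736 m
Δh = 0.10290 + 0.02340 + 0.08736 = 0.21366 m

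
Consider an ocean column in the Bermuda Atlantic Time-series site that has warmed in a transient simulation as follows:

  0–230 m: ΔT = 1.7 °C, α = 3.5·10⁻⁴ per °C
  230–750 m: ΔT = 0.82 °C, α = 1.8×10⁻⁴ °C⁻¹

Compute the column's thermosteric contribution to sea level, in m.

Δh ≈ 0.214 m

Layer 1: 230 × 3.5×10⁻⁴ × 1.7 = 0.13685 m
230–750 m: 1.8×10⁻⁴ × 520 × 0.82 = 0.076752 m
Δh = 0.13685 + 0.076752 = 0.213602 m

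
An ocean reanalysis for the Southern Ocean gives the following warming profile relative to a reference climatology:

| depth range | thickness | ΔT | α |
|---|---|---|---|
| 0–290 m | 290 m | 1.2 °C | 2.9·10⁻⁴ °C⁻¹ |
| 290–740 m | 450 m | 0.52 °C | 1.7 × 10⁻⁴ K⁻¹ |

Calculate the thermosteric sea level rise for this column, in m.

290 × 1.2 × 2.9×10⁻⁴ = 0.10092 m
1.7×10⁻⁴ × 450 × 0.52 = 0.03978 m
Δh = 0.10092 + 0.03978 = 0.14070 m

Δh ≈ 0.141 m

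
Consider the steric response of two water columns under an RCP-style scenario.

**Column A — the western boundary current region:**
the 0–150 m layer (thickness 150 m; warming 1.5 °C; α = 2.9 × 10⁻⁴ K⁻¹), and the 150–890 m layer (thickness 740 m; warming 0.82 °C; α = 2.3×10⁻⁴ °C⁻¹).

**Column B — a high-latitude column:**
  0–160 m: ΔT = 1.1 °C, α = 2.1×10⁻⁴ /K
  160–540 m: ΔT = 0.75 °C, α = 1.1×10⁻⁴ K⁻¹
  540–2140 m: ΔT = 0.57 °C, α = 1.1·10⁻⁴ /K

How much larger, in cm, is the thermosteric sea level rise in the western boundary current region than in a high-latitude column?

3.6 cm larger

A Layer 1: 150 × 2.9×10⁻⁴ × 1.5 = 0.06525 m
A Layer 2: 0.82 × 740 × 2.3×10⁻⁴ = 0.139564 m
A total: 0.204814 m
B 1.1 × 2.1×10⁻⁴ × 160 = 0.03696 m
B Layer 2: 380 × 0.75 × 1.1×10⁻⁴ = 0.03135 m
B 0.57 × 1.1×10⁻⁴ × 1600 = 0.10032 m
B total: 0.16863 m
Difference: 0.204814 − 0.16863 = 0.036184 m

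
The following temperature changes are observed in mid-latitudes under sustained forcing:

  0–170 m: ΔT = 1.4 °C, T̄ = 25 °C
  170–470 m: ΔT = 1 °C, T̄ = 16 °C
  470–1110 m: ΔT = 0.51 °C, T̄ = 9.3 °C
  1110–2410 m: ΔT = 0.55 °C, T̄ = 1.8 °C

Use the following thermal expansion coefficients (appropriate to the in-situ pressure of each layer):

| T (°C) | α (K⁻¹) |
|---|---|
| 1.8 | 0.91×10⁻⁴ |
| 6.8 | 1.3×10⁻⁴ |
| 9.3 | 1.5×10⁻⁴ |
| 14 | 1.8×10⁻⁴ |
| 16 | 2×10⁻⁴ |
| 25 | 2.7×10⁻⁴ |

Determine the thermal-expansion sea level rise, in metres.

Layer 1 at 25 °C → α = 2.7×10⁻⁴ K⁻¹
Layer 2 at 16 °C → α = 2×10⁻⁴ K⁻¹
Layer 3 at 9.3 °C → α = 1.5×10⁻⁴ K⁻¹
Layer 4 at 1.8 °C → α = 0.91×10⁻⁴ K⁻¹
0–170 m: 1.4 × 170 × 2.7×10⁻⁴ = 0.06426 m
1 × 300 × 2×10⁻⁴ = 0.06000 m
Layer 3: 0.51 × 1.5×10⁻⁴ × 640 = 0.04896 m
Layer 4: 0.91×10⁻⁴ × 1300 × 0.55 = 0.065065 m
Δh = 0.06426 + 0.06000 + 0.04896 + 0.065065 = 0.238285 m

about 0.238 m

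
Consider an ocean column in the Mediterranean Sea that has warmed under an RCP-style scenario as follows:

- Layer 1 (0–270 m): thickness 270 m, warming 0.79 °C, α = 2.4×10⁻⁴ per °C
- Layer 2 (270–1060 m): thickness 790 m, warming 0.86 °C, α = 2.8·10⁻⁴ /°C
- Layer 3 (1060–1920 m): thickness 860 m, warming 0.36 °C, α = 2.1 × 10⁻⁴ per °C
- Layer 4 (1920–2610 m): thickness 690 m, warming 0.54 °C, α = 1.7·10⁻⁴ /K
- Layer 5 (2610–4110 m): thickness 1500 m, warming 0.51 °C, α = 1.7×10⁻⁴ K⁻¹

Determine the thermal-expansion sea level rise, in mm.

2.4×10⁻⁴ × 0.79 × 270 = 0.051192 m
Layer 2: 790 × 2.8×10⁻⁴ × 0.86 = 0.190232 m
1060–1920 m: 860 × 2.1×10⁻⁴ × 0.36 = 0.065016 m
0.54 × 690 × 1.7×10⁻⁴ = 0.063342 m
Layer 5: 1500 × 1.7×10⁻⁴ × 0.51 = 0.13005 m
Δh = 0.051192 + 0.190232 + 0.065016 + 0.063342 + 0.13005 = 0.499832 m ≈ 500 mm

about 500 mm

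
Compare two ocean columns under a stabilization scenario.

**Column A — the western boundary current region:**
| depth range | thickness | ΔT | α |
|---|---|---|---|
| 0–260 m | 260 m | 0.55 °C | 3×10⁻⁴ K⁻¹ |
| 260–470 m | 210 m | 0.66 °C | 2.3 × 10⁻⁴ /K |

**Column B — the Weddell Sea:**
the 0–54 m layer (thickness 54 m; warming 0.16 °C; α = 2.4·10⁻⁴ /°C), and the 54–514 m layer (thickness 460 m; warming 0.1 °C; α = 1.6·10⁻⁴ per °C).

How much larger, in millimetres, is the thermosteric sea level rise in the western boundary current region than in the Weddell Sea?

A 260 × 3×10⁻⁴ × 0.55 = 0.04290 m
A 2.3×10⁻⁴ × 0.66 × 210 = 0.031878 m
A total: 0.074778 m
B Layer 1: 54 × 0.16 × 2.4×10⁻⁴ = 0.0020736 m
B 0.1 × 460 × 1.6×10⁻⁴ = 0.00736 m
B total: 0.0094336 m
Difference: 0.074778 − 0.0094336 = 0.0653444 m

65 mm larger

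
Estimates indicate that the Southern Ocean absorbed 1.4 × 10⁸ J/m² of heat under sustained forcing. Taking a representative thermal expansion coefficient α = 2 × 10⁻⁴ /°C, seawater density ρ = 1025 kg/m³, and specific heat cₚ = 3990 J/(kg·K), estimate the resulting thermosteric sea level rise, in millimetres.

about 6.85 mm

Δh = αQ/(ρcₚ) = 2×10⁻⁴ × 1.4×10⁸ / (1025 × 3990) ≈ 0.0068464 m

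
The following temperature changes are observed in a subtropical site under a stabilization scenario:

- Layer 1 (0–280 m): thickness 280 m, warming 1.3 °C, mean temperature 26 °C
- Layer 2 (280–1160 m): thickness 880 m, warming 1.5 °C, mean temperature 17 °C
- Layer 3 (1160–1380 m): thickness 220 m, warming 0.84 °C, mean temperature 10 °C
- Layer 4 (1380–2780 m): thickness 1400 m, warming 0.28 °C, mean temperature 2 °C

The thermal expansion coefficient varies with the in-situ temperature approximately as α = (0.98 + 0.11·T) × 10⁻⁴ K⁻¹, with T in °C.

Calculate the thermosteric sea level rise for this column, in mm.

600 mm

Layer 1: α = (0.98 + 0.11×26)×10⁻⁴ = 3.84×10⁻⁴ K⁻¹
Layer 2: α = (0.98 + 0.11×17)×10⁻⁴ = 2.85×10⁻⁴ K⁻¹
Layer 3: α = (0.98 + 0.11×10)×10⁻⁴ = 2.08×10⁻⁴ K⁻¹
Layer 4: α = (0.98 + 0.11×2)×10⁻⁴ = 1.2×10⁻⁴ K⁻¹
0–280 m: 1.3 × 280 × 3.84×10⁻⁴ = 0.139776 m
880 × 1.5 × 2.85×10⁻⁴ = 0.37620 m
Layer 3: 2.08×10⁻⁴ × 220 × 0.84 = 0.0384384 m
Layer 4: 0.28 × 1.2×10⁻⁴ × 1400 = 0.04704 m
Δh = 0.139776 + 0.37620 + 0.0384384 + 0.04704 = 0.6014544 m ≈ 600 mm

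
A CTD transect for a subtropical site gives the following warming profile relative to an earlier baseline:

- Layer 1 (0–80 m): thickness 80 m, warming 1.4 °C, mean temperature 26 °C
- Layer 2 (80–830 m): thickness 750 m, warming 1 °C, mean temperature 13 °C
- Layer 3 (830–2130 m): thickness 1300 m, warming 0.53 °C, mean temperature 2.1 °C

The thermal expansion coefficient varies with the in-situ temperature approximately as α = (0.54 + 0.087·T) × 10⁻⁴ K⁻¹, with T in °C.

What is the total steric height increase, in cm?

Layer 1: α = (0.54 + 0.087×26)×10⁻⁴ = 2.802×10⁻⁴ K⁻¹
Layer 2: α = (0.54 + 0.087×13)×10⁻⁴ = 1.671×10⁻⁴ K⁻¹
Layer 3: α = (0.54 + 0.087×2.1)×10⁻⁴ = 0.7227×10⁻⁴ K⁻¹
1.4 × 80 × 2.802×10⁻⁴ = 0.0313824 m
750 × 1.671×10⁻⁴ × 1 = 0.125325 m
0.53 × 1300 × 0.7227×10⁻⁴ = 0.04979403 m
Δh = 0.0313824 + 0.125325 + 0.04979403 = 0.20650143 m ≈ 20.7 cm

Δh ≈ 20.7 cm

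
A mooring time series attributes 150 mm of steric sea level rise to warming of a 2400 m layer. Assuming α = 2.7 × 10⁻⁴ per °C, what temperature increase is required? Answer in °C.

ΔT ≈ 0.23 °C

ΔT = Δh/(αH) = 0.15 / (2.7×10⁻⁴ × 2400) ≈ 0.2315 °C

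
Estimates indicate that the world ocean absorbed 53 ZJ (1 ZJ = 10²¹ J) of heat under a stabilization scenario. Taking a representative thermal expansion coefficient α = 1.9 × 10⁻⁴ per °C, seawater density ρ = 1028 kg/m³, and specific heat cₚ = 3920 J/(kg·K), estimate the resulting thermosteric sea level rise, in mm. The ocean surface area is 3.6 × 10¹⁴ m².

Per unit area: Q = 53×10²¹ / (3.6×10¹⁴) ≈ 1.472×10⁸ J/m²
Δh = αQ/(ρcₚ) = 1.9×10⁻⁴ × 1.472×10⁸ / (1028 × 3920) ≈ 0.0069404 m

Δh = 6.9 mm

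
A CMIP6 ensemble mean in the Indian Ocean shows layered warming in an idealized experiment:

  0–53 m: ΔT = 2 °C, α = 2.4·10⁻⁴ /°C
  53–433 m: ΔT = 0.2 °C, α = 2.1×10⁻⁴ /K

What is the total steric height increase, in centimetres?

0–53 m: 53 × 2 × 2.4×10⁻⁴ = 0.02544 m
53–433 m: 0.2 × 2.1×10⁻⁴ × 380 = 0.01596 m
Δh = 0.02544 + 0.01596 = 0.04140 m ≈ 4.14 cm

Δh = 4.14 cm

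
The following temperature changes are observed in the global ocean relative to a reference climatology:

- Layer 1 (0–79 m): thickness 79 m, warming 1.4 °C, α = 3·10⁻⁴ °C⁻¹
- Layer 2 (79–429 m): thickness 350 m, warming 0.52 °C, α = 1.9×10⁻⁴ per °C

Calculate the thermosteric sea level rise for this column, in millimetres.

67.8 mm of thermosteric rise

Layer 1: 79 × 3×10⁻⁴ × 1.4 = 0.03318 m
Layer 2: 350 × 0.52 × 1.9×10⁻⁴ = 0.03458 m
Δh = 0.03318 + 0.03458 = 0.06776 m ≈ 67.8 mm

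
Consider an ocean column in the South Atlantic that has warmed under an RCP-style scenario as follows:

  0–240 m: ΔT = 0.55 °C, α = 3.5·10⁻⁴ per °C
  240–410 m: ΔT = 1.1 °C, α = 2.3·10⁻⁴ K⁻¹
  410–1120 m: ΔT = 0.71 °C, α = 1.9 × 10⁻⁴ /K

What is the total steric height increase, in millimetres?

Δh = 185 mm

Layer 1: 3.5×10⁻⁴ × 240 × 0.55 = 0.04620 m
170 × 1.1 × 2.3×10⁻⁴ = 0.04301 m
0.71 × 710 × 1.9×10⁻⁴ = 0.095779 m
Δh = 0.04620 + 0.04301 + 0.095779 = 0.184989 m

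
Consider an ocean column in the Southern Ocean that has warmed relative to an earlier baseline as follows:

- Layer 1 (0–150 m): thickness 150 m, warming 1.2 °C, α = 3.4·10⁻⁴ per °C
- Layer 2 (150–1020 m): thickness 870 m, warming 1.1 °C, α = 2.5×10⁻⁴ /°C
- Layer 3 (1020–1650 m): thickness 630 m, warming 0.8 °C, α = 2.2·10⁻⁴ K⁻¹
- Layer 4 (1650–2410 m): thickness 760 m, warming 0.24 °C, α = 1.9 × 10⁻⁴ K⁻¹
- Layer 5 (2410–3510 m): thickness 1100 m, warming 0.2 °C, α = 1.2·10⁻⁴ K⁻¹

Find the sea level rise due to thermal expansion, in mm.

Δh ≈ 472 mm

Layer 1: 150 × 1.2 × 3.4×10⁻⁴ = 0.06120 m
Layer 2: 2.5×10⁻⁴ × 870 × 1.1 = 0.23925 m
Layer 3: 2.2×10⁻⁴ × 0.8 × 630 = 0.11088 m
1650–2410 m: 760 × 1.9×10⁻⁴ × 0.24 = 0.034656 m
1.2×10⁻⁴ × 0.2 × 1100 = 0.02640 m
Δh = 0.06120 + 0.23925 + 0.11088 + 0.034656 + 0.02640 = 0.472386 m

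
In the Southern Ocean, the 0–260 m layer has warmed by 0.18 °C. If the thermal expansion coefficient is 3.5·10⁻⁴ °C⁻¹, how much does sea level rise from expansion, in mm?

Δh ≈ 16 mm

Δh = αΔT·H = 3.5×10⁻⁴ × 0.18 × 260 = 0.01638 m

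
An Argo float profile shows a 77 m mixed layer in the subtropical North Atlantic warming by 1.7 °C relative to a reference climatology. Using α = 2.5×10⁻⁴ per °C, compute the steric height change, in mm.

Δh = 33 mm

Δh = αΔT·H = 2.5×10⁻⁴ × 1.7 × 77 = 0.032725 m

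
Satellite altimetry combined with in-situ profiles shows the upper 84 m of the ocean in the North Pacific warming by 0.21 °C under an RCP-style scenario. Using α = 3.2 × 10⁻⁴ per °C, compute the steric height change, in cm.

0.564 cm

Δh = αΔT·H = 3.2×10⁻⁴ × 0.21 × 84 = 0.0056448 m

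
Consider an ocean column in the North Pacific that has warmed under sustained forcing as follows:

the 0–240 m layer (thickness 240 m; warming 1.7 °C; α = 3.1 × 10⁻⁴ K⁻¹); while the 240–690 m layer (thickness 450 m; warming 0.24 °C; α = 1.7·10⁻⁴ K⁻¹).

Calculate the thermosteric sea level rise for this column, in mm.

Layer 1: 240 × 1.7 × 3.1×10⁻⁴ = 0.12648 m
Layer 2: 0.24 × 1.7×10⁻⁴ × 450 = 0.01836 m
Δh = 0.12648 + 0.01836 = 0.14484 m

140 mm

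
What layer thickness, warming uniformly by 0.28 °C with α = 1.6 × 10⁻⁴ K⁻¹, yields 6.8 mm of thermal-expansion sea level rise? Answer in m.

H = Δh/(αΔT) = 0.0068 / (1.6×10⁻⁴ × 0.28) ≈ 151.8 m

H ≈ 150 m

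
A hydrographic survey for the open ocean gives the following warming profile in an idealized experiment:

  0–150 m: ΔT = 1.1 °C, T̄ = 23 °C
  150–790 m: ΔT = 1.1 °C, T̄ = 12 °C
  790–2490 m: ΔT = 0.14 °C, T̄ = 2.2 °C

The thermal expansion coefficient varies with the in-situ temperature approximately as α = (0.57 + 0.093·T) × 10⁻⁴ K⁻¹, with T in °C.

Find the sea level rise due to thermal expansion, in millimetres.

Layer 1: α = (0.57 + 0.093×23)×10⁻⁴ = 2.709×10⁻⁴ K⁻¹
Layer 2: α = (0.57 + 0.093×12)×10⁻⁴ = 1.686×10⁻⁴ K⁻¹
Layer 3: α = (0.57 + 0.093×2.2)×10⁻⁴ = 0.7746×10⁻⁴ K⁻¹
0–150 m: 2.709×10⁻⁴ × 1.1 × 150 = 0.0446985 m
1.1 × 640 × 1.686×10⁻⁴ = 0.1186944 m
790–2490 m: 0.14 × 0.7746×10⁻⁴ × 1700 = 0.01843548 m
Δh = 0.0446985 + 0.1186944 + 0.01843548 = 0.18182838 m

180 mm of thermosteric rise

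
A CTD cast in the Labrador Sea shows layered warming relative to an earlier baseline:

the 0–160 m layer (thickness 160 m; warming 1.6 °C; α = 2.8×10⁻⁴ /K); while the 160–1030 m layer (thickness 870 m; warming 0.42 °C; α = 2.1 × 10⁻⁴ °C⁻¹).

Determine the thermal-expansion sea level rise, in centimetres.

about 15 cm

0–160 m: 2.8×10⁻⁴ × 160 × 1.6 = 0.07168 m
Layer 2: 2.1×10⁻⁴ × 870 × 0.42 = 0.076734 m
Δh = 0.07168 + 0.076734 = 0.148414 m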